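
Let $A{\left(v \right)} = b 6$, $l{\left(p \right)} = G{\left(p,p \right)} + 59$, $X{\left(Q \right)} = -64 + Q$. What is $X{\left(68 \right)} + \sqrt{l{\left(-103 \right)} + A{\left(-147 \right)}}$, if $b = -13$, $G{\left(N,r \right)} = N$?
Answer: $4 + i \sqrt{122} \approx 4.0 + 11.045 i$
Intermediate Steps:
$l{\left(p \right)} = 59 + p$ ($l{\left(p \right)} = p + 59 = 59 + p$)
$A{\left(v \right)} = -78$ ($A{\left(v \right)} = \left(-13\right) 6 = -78$)
$X{\left(68 \right)} + \sqrt{l{\left(-103 \right)} + A{\left(-147 \right)}} = \left(-64 + 68\right) + \sqrt{\left(59 - 103\right) - 78} = 4 + \sqrt{-44 - 78} = 4 + \sqrt{-122} = 4 + i \sqrt{122}$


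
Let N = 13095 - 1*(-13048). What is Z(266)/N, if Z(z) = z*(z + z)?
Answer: 141512/26143 ≈ 5.4130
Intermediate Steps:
Z(z) = 2*z² (Z(z) = z*(2*z) = 2*z²)
N = 26143 (N = 13095 + 13048 = 26143)
Z(266)/N = (2*266²)/26143 = (2*70756)*(1/26143) = 141512*(1/26143) = 141512/26143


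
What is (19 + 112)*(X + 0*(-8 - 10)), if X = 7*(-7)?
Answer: -6419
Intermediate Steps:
X = -49
(19 + 112)*(X + 0*(-8 - 10)) = (19 + 112)*(-49 + 0*(-8 - 10)) = 131*(-49 + 0*(-18)) = 131*(-49 + 0) = 131*(-49) = -6419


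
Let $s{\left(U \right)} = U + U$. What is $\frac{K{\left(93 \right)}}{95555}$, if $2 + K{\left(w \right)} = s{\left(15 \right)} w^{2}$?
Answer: $\frac{259468}{95555} \approx 2.7154$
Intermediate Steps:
$s{\left(U \right)} = 2 U$
$K{\left(w \right)} = -2 + 30 w^{2}$ ($K{\left(w \right)} = -2 + 2 \cdot 15 w^{2} = -2 + 30 w^{2}$)
$\frac{K{\left(93 \right)}}{95555} = \frac{-2 + 30 \cdot 93^{2}}{95555} = \left(-2 + 30 \cdot 8649\right) \frac{1}{95555} = \left(-2 + 259470\right) \frac{1}{95555} = 259468 \cdot \frac{1}{95555} = \frac{259468}{95555}$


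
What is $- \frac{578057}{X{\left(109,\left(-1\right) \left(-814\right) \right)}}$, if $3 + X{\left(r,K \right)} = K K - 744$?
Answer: $- \frac{578057}{661849} \approx -0.8734$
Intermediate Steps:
$X{\left(r,K \right)} = -747 + K^{2}$ ($X{\left(r,K \right)} = -3 + \left(K K - 744\right) = -3 + \left(K^{2} - 744\right) = -3 + \left(-744 + K^{2}\right) = -747 + K^{2}$)
$- \frac{578057}{X{\left(109,\left(-1\right) \left(-814\right) \right)}} = - \frac{578057}{-747 + \left(\left(-1\right) \left(-814\right)\right)^{2}} = - \frac{578057}{-747 + 814^{2}} = - \frac{578057}{-747 + 662596} = - \frac{578057}{661849}$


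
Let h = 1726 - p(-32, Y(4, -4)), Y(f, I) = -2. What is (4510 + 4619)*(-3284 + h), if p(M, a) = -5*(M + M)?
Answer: -17144262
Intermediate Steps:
p(M, a) = -10*M
h = 1406 (h = 1726 - (-10)*(-32) = 1726 - 1*320 = 1726 - 320 = 1406)
(4510 + 4619)*(-3284 + h) = (4510 + 4619)*(-3284 + 1406) = 9129*(-1878) = -17144262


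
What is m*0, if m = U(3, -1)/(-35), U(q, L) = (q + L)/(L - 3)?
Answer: 0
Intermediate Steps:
U(q, L) = (L + q)/(-3 + L)
m = 1/70 (m = ((-1 + 3)/(-3 - 1))/(-35) = (2/(-4))*(-1/35) = -¼*2*(-1/35) = -½*(-1/35) = 1/70 ≈ 0.014286)
m*0 = (1/70)*0 = 0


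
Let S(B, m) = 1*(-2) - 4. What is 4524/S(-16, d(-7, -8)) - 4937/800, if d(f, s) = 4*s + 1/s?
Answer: -608137/800 ≈ -760.17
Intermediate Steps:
d(f, s) = 1/s + 4*s
S(B, m) = -6 (S(B, m) = -2 - 4 = -6)
4524/S(-16, d(-7, -8)) - 4937/800 = 4524/(-6) - 4937/800 = 4524*(-⅙) - 4937*1/800 = -754 - 4937/800 = -608137/800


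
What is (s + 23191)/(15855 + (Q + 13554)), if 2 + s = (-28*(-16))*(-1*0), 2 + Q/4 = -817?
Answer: 23189/26133 ≈ 0.88735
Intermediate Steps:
Q = -3276 (Q = -8 + 4*(-817) = -8 - 3268 = -3276)
s = -2 (s = -2 + (-28*(-16))*(-1*0) = -2 + 448*0 = -2 + 0 = -2)
(s + 23191)/(15855 + (Q + 13554)) = (-2 + 23191)/(15855 + (-3276 + 13554)) = 23189/(15855 + 10278) = 23189/26133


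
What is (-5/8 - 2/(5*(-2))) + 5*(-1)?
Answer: -217/40 ≈ -5.4250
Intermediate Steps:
(-5/8 - 2/(5*(-2))) + 5*(-1) = (-5*⅛ - 2/(-10)) - 5 = (-5/8 - 2*(-⅒)) - 5 = (-5/8 + ⅕) - 5 = -17/40 - 5 = -217/40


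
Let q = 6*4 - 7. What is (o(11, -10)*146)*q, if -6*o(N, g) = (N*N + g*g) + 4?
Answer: -93075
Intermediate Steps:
o(N, g) = -2/3 - N**2/6 - g**2/6 (o(N, g) = -((N*N + g*g) + 4)/6 = -((N**2 + g**2) + 4)/6 = -(4 + N**2 + g**2)/6 = -2/3 - N**2/6 - g**2/6)
q = 17 (q = 24 - 7 = 17)
(o(11, -10)*146)*q = ((-2/3 - 1/6*11**2 - 1/6*(-10)**2)*146)*17 = ((-2/3 - 1/6*121 - 1/6*100)*146)*17 = ((-2/3 - 121/6 - 50/3)*146)*17 = -75/2*146*17 = -5475*17 = -93075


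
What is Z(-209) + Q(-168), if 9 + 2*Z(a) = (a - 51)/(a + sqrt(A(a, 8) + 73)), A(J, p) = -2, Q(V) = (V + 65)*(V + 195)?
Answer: -24289697/8722 + 13*sqrt(71)/4361 ≈ -2784.9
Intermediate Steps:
Q(V) = (65 + V)*(195 + V)
Z(a) = -9/2 + (-51 + a)/(2*(a + sqrt(71))) (Z(a) = -9/2 + ((a - 51)/(a + sqrt(-2 + 73)))/2 = -9/2 + ((-51 + a)/(a + sqrt(71)))/2 = -9/2 + (-51 + a)/(2*(a + sqrt(71))))
Z(-209) + Q(-168) = (-51 - 9*sqrt(71) - 8*(-209))/(2*(-209 + sqrt(71))) + (12675 + (-168)**2 + 260*(-168)) = (-51 - 9*sqrt(71) + 1672)/(2*(-209 + sqrt(71))) + (12675 + 28224 - 43680) = (1621 - 9*sqrt(71))/(2*(-209 + sqrt(71))) - 2781 = -2781 + (1621 - 9*sqrt(71))/(2*(-209 + sqrt(71)))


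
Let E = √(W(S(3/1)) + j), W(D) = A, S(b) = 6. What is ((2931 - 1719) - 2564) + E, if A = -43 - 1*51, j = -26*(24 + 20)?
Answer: -1352 + I*√1238 ≈ -1352.0 + 35.185*I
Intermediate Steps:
j = -1144 (j = -26*44 = -1144)
A = -94 (A = -43 - 51 = -94)
W(D) = -94
E = I*√1238 (E = √(-94 - 1144) = √(-1238) = I*√1238 ≈ 35.185*I)
((2931 - 1719) - 2564) + E = ((2931 - 1719) - 2564) + I*√1238 = (1212 - 2564) + I*√1238 = -1352 + I*√1238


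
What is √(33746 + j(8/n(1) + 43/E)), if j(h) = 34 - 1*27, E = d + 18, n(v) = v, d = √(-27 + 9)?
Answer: √33753 ≈ 183.72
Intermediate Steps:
d = 3*I*√2 (d = √(-18) = 3*I*√2 ≈ 4.2426*I)
E = 18 + 3*I*√2 (E = 3*I*√2 + 18 = 18 + 3*I*√2 ≈ 18.0 + 4.2426*I)
j(h) = 7 (j(h) = 34 - 27 = 7)
√(33746 + j(8/n(1) + 43/E)) = √(33746 + 7) = √33753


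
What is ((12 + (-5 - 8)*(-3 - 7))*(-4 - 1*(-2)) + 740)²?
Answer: 207936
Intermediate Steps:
((12 + (-5 - 8)*(-3 - 7))*(-4 - 1*(-2)) + 740)² = ((12 - 13*(-10))*(-4 + 2) + 740)² = ((12 + 130)*(-2) + 740)² = (142*(-2) + 740)² = (-284 + 740)² = 456² = 207936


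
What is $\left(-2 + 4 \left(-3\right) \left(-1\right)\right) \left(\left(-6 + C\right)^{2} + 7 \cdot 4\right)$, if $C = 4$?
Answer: $320$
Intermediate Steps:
$\left(-2 + 4 \left(-3\right) \left(-1\right)\right) \left(\left(-6 + C\right)^{2} + 7 \cdot 4\right) = \left(-2 + 4 \left(-3\right) \left(-1\right)\right) \left(\left(-6 + 4\right)^{2} + 7 \cdot 4\right) = \left(-2 - -12\right) \left(\left(-2\right)^{2} + 28\right) = \left(-2 + 12\right) \left(4 + 28\right) = 10 \cdot 32 = 320$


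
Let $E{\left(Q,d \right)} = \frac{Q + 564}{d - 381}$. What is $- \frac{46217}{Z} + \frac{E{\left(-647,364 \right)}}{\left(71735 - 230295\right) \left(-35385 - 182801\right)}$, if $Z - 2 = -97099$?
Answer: $\frac{27181360502877291}{57105146590331840} \approx 0.47599$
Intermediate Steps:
$E{\left(Q,d \right)} = \frac{564 + Q}{-381 + d}$
$Z = -97097$ ($Z = 2 - 97099 = -97097$)
$- \frac{46217}{Z} + \frac{E{\left(-647,364 \right)}}{\left(71735 - 230295\right) \left(-35385 - 182801\right)} = - \frac{46217}{-97097} + \frac{\frac{1}{-381 + 364} \left(564 - 647\right)}{\left(71735 - 230295\right) \left(-35385 - 182801\right)} = \left(-46217\right) \left(- \frac{1}{97097}\right) + \frac{\frac{1}{-17} \left(-83\right)}{\left(-158560\right) \left(-218186\right)} = \frac{46217}{97097} + \frac{\left(- \frac{1}{17}\right) \left(-83\right)}{34595572160} = \frac{46217}{97097} + \frac{83}{17} \cdot \frac{1}{34595572160} = \frac{46217}{97097} + \frac{83}{588124726720} = \frac{27181360502877291}{57105146590331840}$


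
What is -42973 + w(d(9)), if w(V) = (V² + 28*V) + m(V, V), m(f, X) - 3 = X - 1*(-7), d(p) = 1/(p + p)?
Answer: -13919489/324 ≈ -42961.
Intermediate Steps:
d(p) = 1/(2*p)
m(f, X) = 10 + X (m(f, X) = 3 + (X - 1*(-7)) = 3 + (X + 7) = 3 + (7 + X) = 10 + X)
w(V) = 10 + V² + 29*V (w(V) = (V² + 28*V) + (10 + V) = 10 + V² + 29*V)
-42973 + w(d(9)) = -42973 + (10 + ((½)/9)² + 29*((½)/9)) = -42973 + (10 + ((½)*(⅑))² + 29*((½)*(⅑))) = -42973 + (10 + (1/18)² + 29*(1/18)) = -42973 + (10 + 1/324 + 29/18) = -42973 + 3763/324 = -13919489/324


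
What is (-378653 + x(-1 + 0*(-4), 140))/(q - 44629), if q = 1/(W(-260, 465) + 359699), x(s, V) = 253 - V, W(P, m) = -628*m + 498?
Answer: 6451930395/760667833 ≈ 8.4819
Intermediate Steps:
W(P, m) = 498 - 628*m
q = 1/68177 (q = 1/((498 - 628*465) + 359699) = 1/((498 - 292020) + 359699) = 1/(-291522 + 359699) = 1/68177 ≈ 1.4668e-5)
(-378653 + x(-1 + 0*(-4), 140))/(q - 44629) = (-378653 + (253 - 1*140))/(1/68177 - 44629) = (-378653 + (253 - 140))/(-3042671332/68177) = (-378653 + 113)*(-68177/3042671332) = -378540*(-68177/3042671332) = 6451930395/760667833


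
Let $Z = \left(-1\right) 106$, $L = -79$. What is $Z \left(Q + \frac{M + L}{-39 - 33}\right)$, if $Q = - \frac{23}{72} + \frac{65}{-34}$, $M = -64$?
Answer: $\frac{1325}{51} \approx 25.98$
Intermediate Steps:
$Q = - \frac{2731}{1224}$ ($Q = \left(-23\right) \frac{1}{72} + 65 \left(- \frac{1}{34}\right) = - \frac{23}{72} - \frac{65}{34} = - \frac{2731}{1224} \approx -2.2312$)
$Z = -106$
$Z \left(Q + \frac{M + L}{-39 - 33}\right) = - 106 \left(- \frac{2731}{1224} + \frac{-64 - 79}{-39 - 33}\right) = - 106 \left(- \frac{2731}{1224} - \frac{143}{-72}\right) = - 106 \left(- \frac{2731}{1224} - - \frac{143}{72}\right) = - 106 \left(- \frac{2731}{1224} + \frac{143}{72}\right) = \left(-106\right) \left(- \frac{25}{102}\right) = \frac{1325}{51}$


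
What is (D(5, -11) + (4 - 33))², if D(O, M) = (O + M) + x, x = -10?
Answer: 2025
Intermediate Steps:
D(O, M) = -10 + M + O (D(O, M) = (O + M) - 10 = (M + O) - 10 = -10 + M + O)
(D(5, -11) + (4 - 33))² = ((-10 - 11 + 5) + (4 - 33))² = (-16 - 29)² = (-45)² = 2025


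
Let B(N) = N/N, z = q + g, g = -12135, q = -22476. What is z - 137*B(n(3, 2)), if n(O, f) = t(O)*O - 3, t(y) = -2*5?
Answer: -34748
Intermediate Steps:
z = -34611 (z = -22476 - 12135 = -34611)
t(y) = -10
n(O, f) = -3 - 10*O (n(O, f) = -10*O - 3 = -3 - 10*O)
B(N) = 1
z - 137*B(n(3, 2)) = -34611 - 137*1 = -34611 - 137 = -34748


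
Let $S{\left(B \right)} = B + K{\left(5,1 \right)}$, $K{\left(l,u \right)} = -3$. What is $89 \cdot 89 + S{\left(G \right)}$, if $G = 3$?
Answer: $7921$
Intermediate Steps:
$S{\left(B \right)} = -3 + B$ ($S{\left(B \right)} = B - 3 = -3 + B$)
$89 \cdot 89 + S{\left(G \right)} = 89 \cdot 89 + \left(-3 + 3\right) = 7921 + 0 = 7921$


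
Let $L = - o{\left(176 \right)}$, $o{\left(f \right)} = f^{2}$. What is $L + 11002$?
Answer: $-19974$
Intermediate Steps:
$L = -30976$ ($L = - 176^{2} = \left(-1\right) 30976 = -30976$)
$L + 11002 = -30976 + 11002 = -19974$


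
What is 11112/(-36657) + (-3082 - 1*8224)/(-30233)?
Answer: 26164982/369417027 ≈ 0.070828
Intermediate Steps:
11112/(-36657) + (-3082 - 1*8224)/(-30233) = 11112*(-1/36657) + (-3082 - 8224)*(-1/30233) = -3704/12219 - 11306*(-1/30233) = -3704/12219 + 11306/30233 = 26164982/369417027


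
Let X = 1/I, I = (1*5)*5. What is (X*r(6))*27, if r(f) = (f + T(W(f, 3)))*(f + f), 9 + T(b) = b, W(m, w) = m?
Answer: 972/25 ≈ 38.880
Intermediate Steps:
T(b) = -9 + b
I = 25 (I = 5*5 = 25)
r(f) = 2*f*(-9 + 2*f) (r(f) = (f + (-9 + f))*(f + f) = (-9 + 2*f)*(2*f) = 2*f*(-9 + 2*f))
X = 1/25 ≈ 0.040000
(X*r(6))*27 = ((2*6*(-9 + 2*6))/25)*27 = ((2*6*(-9 + 12))/25)*27 = ((2*6*3)/25)*27 = ((1/25)*36)*27 = (36/25)*27 = 972/25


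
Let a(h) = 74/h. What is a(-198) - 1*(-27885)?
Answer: 2760578/99 ≈ 27885.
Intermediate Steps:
a(-198) - 1*(-27885) = 74/(-198) - 1*(-27885) = 74*(-1/198) + 27885 = -37/99 + 27885 = 2760578/99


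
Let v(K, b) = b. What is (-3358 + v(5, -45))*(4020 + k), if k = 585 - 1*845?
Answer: -12795280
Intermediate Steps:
k = -260 (k = 585 - 845 = -260)
(-3358 + v(5, -45))*(4020 + k) = (-3358 - 45)*(4020 - 260) = -3403*3760 = -12795280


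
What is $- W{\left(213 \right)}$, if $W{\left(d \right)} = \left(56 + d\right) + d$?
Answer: $-482$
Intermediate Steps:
$W{\left(d \right)} = 56 + 2 d$
$- W{\left(213 \right)} = - (56 + 2 \cdot 213) = - (56 + 426) = \left(-1\right) 482 = -482$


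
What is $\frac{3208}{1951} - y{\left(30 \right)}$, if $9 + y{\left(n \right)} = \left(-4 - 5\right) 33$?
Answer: $\frac{600214}{1951} \approx 307.64$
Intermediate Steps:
$y{\left(n \right)} = -306$ ($y{\left(n \right)} = -9 + \left(-4 - 5\right) 33 = -9 - 297 = -306$)
$\frac{3208}{1951} - y{\left(30 \right)} = \frac{3208}{1951} - -306 = 3208 \cdot \frac{1}{1951} + 306 = \frac{3208}{1951} + 306 = \frac{600214}{1951}$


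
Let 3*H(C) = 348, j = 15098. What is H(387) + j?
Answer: 15214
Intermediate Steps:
H(C) = 116 (H(C) = (⅓)*348 = 116)
H(387) + j = 116 + 15098 = 15214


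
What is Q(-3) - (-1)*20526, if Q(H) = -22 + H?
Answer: 20501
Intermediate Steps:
Q(-3) - (-1)*20526 = (-22 - 3) - (-1)*20526 = -25 - 1*(-20526) = -25 + 20526 = 20501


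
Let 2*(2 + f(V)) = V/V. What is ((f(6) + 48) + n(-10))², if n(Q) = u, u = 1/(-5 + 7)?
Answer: 2209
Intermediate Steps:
u = ½ (u = 1/2 = ½ ≈ 0.50000)
n(Q) = ½
f(V) = -3/2 (f(V) = -2 + (V/V)/2 = -2 + (½)*1 = -2 + ½ = -3/2)
((f(6) + 48) + n(-10))² = ((-3/2 + 48) + ½)² = (93/2 + ½)² = 47² = 2209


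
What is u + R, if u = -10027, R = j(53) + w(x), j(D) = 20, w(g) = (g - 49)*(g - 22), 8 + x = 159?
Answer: 3151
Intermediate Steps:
x = 151 (x = -8 + 159 = 151)
w(g) = (-49 + g)*(-22 + g)
R = 13178 (R = 20 + (1078 + 151² - 71*151) = 20 + (1078 + 22801 - 10721) = 20 + 13158 = 13178)
u + R = -10027 + 13178 = 3151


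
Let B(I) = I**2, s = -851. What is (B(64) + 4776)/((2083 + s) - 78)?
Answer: 4436/577 ≈ 7.6880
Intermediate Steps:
(B(64) + 4776)/((2083 + s) - 78) = (64**2 + 4776)/((2083 - 851) - 78) = (4096 + 4776)/(1232 - 78) = 8872/1154 = 8872*(1/1154) = 4436/577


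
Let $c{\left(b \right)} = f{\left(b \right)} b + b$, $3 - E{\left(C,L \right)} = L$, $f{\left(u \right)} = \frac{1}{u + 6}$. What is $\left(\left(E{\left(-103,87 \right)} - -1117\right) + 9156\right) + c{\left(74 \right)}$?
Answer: $\frac{410557}{40} \approx 10264.0$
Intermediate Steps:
$f{\left(u \right)} = \frac{1}{6 + u}$
$E{\left(C,L \right)} = 3 - L$
$c{\left(b \right)} = b + \frac{b}{6 + b}$ ($c{\left(b \right)} = \frac{b}{6 + b} + b = b + \frac{b}{6 + b}$)
$\left(\left(E{\left(-103,87 \right)} - -1117\right) + 9156\right) + c{\left(74 \right)} = \left(\left(\left(3 - 87\right) - -1117\right) + 9156\right) + \frac{74 \left(7 + 74\right)}{6 + 74} = \left(\left(\left(3 - 87\right) + 1117\right) + 9156\right) + 74 \cdot \frac{1}{80} \cdot 81 = \left(\left(-84 + 1117\right) + 9156\right) + 74 \cdot \frac{1}{80} \cdot 81 = \left(1033 + 9156\right) + \frac{2997}{40} = 10189 + \frac{2997}{40} = \frac{410557}{40}$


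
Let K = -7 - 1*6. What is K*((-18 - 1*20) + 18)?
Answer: 260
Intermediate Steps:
K = -13 (K = -7 - 6 = -13)
K*((-18 - 1*20) + 18) = -13*((-18 - 1*20) + 18) = -13*((-18 - 20) + 18) = -13*(-38 + 18) = -13*(-20) = 260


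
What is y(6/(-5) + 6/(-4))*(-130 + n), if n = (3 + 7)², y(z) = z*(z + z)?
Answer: -2187/5 ≈ -437.40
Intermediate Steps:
y(z) = 2*z² (y(z) = z*(2*z) = 2*z²)
n = 100 (n = 10² = 100)
y(6/(-5) + 6/(-4))*(-130 + n) = (2*(6/(-5) + 6/(-4))²)*(-130 + 100) = (2*(6*(-⅕) + 6*(-¼))²)*(-30) = (2*(-6/5 - 3/2)²)*(-30) = (2*(-27/10)²)*(-30) = (2*(729/100))*(-30) = (729/50)*(-30) = -2187/5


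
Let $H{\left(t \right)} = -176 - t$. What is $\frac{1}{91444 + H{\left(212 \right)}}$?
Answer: $\frac{1}{91056} \approx 1.0982 \cdot 10^{-5}$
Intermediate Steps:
$\frac{1}{91444 + H{\left(212 \right)}} = \frac{1}{91444 - 388} = \frac{1}{91056}$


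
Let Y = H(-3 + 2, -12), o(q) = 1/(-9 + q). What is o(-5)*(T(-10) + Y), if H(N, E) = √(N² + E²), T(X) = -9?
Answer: 9/14 - √145/14 ≈ -0.21726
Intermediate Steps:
H(N, E) = √(E² + N²)
Y = √145 (Y = √((-12)² + (-3 + 2)²) = √(144 + (-1)²) = √(144 + 1) = √145 ≈ 12.042)
o(-5)*(T(-10) + Y) = (-9 + √145)/(-9 - 5) = (-9 + √145)/(-14) = -(-9 + √145)/14 = 9/14 - √145/14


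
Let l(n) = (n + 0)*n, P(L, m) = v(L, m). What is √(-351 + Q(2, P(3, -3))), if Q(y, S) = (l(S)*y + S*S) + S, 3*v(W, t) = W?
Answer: I*√347 ≈ 18.628*I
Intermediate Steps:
v(W, t) = W/3
P(L, m) = L/3
l(n) = n² (l(n) = n*n = n²)
Q(y, S) = S + S² + y*S² (Q(y, S) = (S²*y + S*S) + S = (y*S² + S²) + S = (S² + y*S²) + S = S + S² + y*S²)
√(-351 + Q(2, P(3, -3))) = √(-351 + ((⅓)*3)*(1 + (⅓)*3 + ((⅓)*3)*2)) = √(-351 + 1*(1 + 1 + 1*2)) = √(-351 + 1*(1 + 1 + 2)) = √(-351 + 1*4) = √(-351 + 4) = √(-347) = I*√347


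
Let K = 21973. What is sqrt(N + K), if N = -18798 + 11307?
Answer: sqrt(14482) ≈ 120.34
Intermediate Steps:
N = -7491
sqrt(N + K) = sqrt(-7491 + 21973) = sqrt(14482)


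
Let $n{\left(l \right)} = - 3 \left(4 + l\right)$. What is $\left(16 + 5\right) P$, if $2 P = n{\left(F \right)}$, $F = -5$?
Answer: $\frac{63}{2} \approx 31.5$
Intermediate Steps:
$n{\left(l \right)} = -12 - 3 l$
$P = \frac{3}{2}$ ($P = \frac{-12 - -15}{2} = \frac{-12 + 15}{2} = \frac{1}{2} \cdot 3 = \frac{3}{2} \approx 1.5$)
$\left(16 + 5\right) P = \left(16 + 5\right) \frac{3}{2} = 21 \cdot \frac{3}{2} = \frac{63}{2}$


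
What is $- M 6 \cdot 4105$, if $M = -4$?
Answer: $98520$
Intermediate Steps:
$- M 6 \cdot 4105 = - \left(-4\right) 6 \cdot 4105 = - \left(-24\right) 4105 = \left(-1\right) \left(-98520\right) = 98520$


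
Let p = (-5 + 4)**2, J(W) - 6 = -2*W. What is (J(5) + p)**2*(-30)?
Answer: -270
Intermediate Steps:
J(W) = 6 - 2*W
p = 1 (p = (-1)**2 = 1)
(J(5) + p)**2*(-30) = ((6 - 2*5) + 1)**2*(-30) = ((6 - 10) + 1)**2*(-30) = (-4 + 1)**2*(-30) = (-3)**2*(-30) = 9*(-30) = -270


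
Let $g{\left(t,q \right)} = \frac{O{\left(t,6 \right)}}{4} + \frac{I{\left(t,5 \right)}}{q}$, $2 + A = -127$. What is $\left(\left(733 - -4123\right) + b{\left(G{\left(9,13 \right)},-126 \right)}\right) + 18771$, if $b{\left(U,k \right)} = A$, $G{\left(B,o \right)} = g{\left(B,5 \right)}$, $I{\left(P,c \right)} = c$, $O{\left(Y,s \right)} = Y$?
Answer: $23498$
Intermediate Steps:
$A = -129$ ($A = -2 - 127 = -129$)
$g{\left(t,q \right)} = \frac{5}{q} + \frac{t}{4}$ ($g{\left(t,q \right)} = \frac{t}{4} + \frac{5}{q} = \frac{5}{q} + \frac{t}{4}$)
$G{\left(B,o \right)} = 1 + \frac{B}{4}$ ($G{\left(B,o \right)} = \frac{5}{5} + \frac{B}{4} = 5 \cdot \frac{1}{5} + \frac{B}{4} = 1 + \frac{B}{4}$)
$b{\left(U,k \right)} = -129$
$\left(\left(733 - -4123\right) + b{\left(G{\left(9,13 \right)},-126 \right)}\right) + 18771 = \left(\left(733 - -4123\right) - 129\right) + 18771 = \left(\left(733 + 4123\right) - 129\right) + 18771 = \left(4856 - 129\right) + 18771 = 4727 + 18771 = 23498$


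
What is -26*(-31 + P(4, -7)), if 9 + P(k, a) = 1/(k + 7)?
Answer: 11414/11 ≈ 1037.6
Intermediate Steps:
P(k, a) = -9 + 1/(7 + k) (P(k, a) = -9 + 1/(k + 7) = -9 + 1/(7 + k))
-26*(-31 + P(4, -7)) = -26*(-31 + (-62 - 9*4)/(7 + 4)) = -26*(-31 + (-62 - 36)/11) = -26*(-31 + (1/11)*(-98)) = -26*(-31 - 98/11) = -26*(-439/11) = 11414/11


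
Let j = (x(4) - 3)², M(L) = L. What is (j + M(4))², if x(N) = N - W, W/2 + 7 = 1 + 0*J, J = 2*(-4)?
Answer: 29929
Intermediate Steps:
J = -8
W = -12 (W = -14 + 2*(1 + 0*(-8)) = -14 + 2*(1 + 0) = -14 + 2*1 = -14 + 2 = -12)
x(N) = 12 + N (x(N) = N - 1*(-12) = N + 12 = 12 + N)
j = 169 (j = ((12 + 4) - 3)² = (16 - 3)² = 13² = 169)
(j + M(4))² = (169 + 4)² = 173² = 29929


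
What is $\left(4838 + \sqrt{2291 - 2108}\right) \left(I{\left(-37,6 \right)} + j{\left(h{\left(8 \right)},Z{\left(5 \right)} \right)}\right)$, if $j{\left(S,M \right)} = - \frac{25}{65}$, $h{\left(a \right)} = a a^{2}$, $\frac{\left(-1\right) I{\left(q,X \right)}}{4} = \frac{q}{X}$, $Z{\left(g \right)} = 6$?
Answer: $\frac{4581586}{39} + \frac{947 \sqrt{183}}{39} \approx 1.1781 \cdot 10^{5}$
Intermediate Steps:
$I{\left(q,X \right)} = - \frac{4 q}{X}$ ($I{\left(q,X \right)} = - 4 \frac{q}{X} = - \frac{4 q}{X}$)
$h{\left(a \right)} = a^{3}$
$j{\left(S,M \right)} = - \frac{5}{13}$ ($j{\left(S,M \right)} = \left(-25\right) \frac{1}{65} = - \frac{5}{13}$)
$\left(4838 + \sqrt{2291 - 2108}\right) \left(I{\left(-37,6 \right)} + j{\left(h{\left(8 \right)},Z{\left(5 \right)} \right)}\right) = \left(4838 + \sqrt{2291 - 2108}\right) \left(\left(-4\right) \left(-37\right) \frac{1}{6} - \frac{5}{13}\right) = \left(4838 + \sqrt{183}\right) \left(\left(-4\right) \left(-37\right) \frac{1}{6} - \frac{5}{13}\right) = \left(4838 + \sqrt{183}\right) \left(\frac{74}{3} - \frac{5}{13}\right) = \left(4838 + \sqrt{183}\right) \frac{947}{39} = \frac{4581586}{39} + \frac{947 \sqrt{183}}{39}$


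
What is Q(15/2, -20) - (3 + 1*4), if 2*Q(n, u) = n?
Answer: -13/4 ≈ -3.2500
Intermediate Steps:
Q(n, u) = n/2
Q(15/2, -20) - (3 + 1*4) = (15/2)/2 - (3 + 1*4) = (15*(½))/2 - (3 + 4) = (½)*(15/2) - 1*7 = 15/4 - 7 = -13/4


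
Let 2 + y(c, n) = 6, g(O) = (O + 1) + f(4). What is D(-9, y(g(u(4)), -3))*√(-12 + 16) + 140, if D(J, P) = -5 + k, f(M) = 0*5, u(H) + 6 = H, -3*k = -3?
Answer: 132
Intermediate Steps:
k = 1 (k = -⅓*(-3) = 1)
u(H) = -6 + H
f(M) = 0
g(O) = 1 + O (g(O) = (O + 1) + 0 = (1 + O) + 0 = 1 + O)
y(c, n) = 4 (y(c, n) = -2 + 6 = 4)
D(J, P) = -4 (D(J, P) = -5 + 1 = -4)
D(-9, y(g(u(4)), -3))*√(-12 + 16) + 140 = -4*√(-12 + 16) + 140 = -4*√4 + 140 = -4*2 + 140 = -8 + 140 = 132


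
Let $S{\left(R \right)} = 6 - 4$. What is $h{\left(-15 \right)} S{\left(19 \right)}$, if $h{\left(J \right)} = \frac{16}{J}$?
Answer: $- \frac{32}{15} \approx -2.1333$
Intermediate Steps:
$S{\left(R \right)} = 2$ ($S{\left(R \right)} = 6 - 4 = 2$)
$h{\left(-15 \right)} S{\left(19 \right)} = \frac{16}{-15} \cdot 2 = 16 \left(- \frac{1}{15}\right) 2 = \left(- \frac{16}{15}\right) 2 = - \frac{32}{15}$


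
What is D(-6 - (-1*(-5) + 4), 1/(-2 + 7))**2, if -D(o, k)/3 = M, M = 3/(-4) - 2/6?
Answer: 169/16 ≈ 10.563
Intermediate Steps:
M = -13/12 (M = 3*(-1/4) - 2*1/6 = -3/4 - 1/3 = -13/12 ≈ -1.0833)
D(o, k) = 13/4 (D(o, k) = -3*(-13/12) = 13/4)
D(-6 - (-1*(-5) + 4), 1/(-2 + 7))**2 = (13/4)**2 = 169/16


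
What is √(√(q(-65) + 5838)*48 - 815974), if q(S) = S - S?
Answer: √(-815974 + 48*√5838) ≈ 901.28*I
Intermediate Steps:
q(S) = 0
√(√(q(-65) + 5838)*48 - 815974) = √(√(0 + 5838)*48 - 815974) = √(√5838*48 - 815974) = √(48*√5838 - 815974) = √(-815974 + 48*√5838)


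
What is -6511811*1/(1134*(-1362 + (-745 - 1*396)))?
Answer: 6511811/2838402 ≈ 2.2942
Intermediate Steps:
-6511811*1/(1134*(-1362 + (-745 - 1*396))) = -6511811*1/(1134*(-1362 + (-745 - 396))) = -6511811*1/(1134*(-1362 - 1141)) = -6511811/((-2503*1134)) = -6511811/(-2838402) = -6511811*(-1/2838402) = 6511811/2838402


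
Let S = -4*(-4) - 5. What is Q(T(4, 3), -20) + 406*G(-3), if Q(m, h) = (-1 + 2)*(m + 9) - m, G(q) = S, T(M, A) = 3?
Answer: 4475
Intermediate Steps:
S = 11 (S = 16 - 5 = 11)
G(q) = 11
Q(m, h) = 9 (Q(m, h) = 1*(9 + m) - m = (9 + m) - m = 9)
Q(T(4, 3), -20) + 406*G(-3) = 9 + 406*11 = 9 + 4466 = 4475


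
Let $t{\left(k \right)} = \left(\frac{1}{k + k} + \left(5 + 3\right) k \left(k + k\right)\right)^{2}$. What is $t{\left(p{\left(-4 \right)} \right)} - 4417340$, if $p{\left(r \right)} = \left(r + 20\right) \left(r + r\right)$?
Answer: $\frac{4503309998358529}{65536} \approx 6.8715 \cdot 10^{10}$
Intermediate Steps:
$p{\left(r \right)} = 2 r \left(20 + r\right)$ ($p{\left(r \right)} = \left(20 + r\right) 2 r = 2 r \left(20 + r\right)$)
$t{\left(k \right)} = \left(\frac{1}{2 k} + 16 k^{2}\right)^{2}$ ($t{\left(k \right)} = \left(\frac{1}{2 k} + 8 k 2 k\right)^{2} = \left(\frac{1}{2 k} + 16 k^{2}\right)^{2}$)
$t{\left(p{\left(-4 \right)} \right)} - 4417340 = \frac{\left(1 + 32 \left(2 \left(-4\right) \left(20 - 4\right)\right)^{3}\right)^{2}}{4 \cdot 64 \left(20 - 4\right)^{2}} - 4417340 = \frac{\left(1 + 32 \left(2 \left(-4\right) 16\right)^{3}\right)^{2}}{4 \cdot 16384} - 4417340 = \frac{\left(1 + 32 \left(-128\right)^{3}\right)^{2}}{4 \cdot 16384} - 4417340 = \frac{1}{4} \cdot \frac{1}{16384} \left(1 + 32 \left(-2097152\right)\right)^{2} - 4417340 = \frac{1}{4} \cdot \frac{1}{16384} \left(1 - 67108864\right)^{2} - 4417340 = \frac{1}{4} \cdot \frac{1}{16384} \left(-67108863\right)^{2} - 4417340 = \frac{1}{4} \cdot \frac{1}{16384} \cdot 4503599493152769 - 4417340 = \frac{4503599493152769}{65536} - 4417340 = \frac{4503309998358529}{65536}$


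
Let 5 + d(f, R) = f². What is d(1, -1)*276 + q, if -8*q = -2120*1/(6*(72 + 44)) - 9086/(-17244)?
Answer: -2207705753/2000304 ≈ -1103.7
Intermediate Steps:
d(f, R) = -5 + f²
q = 629863/2000304 (q = -(-2120*1/(6*(72 + 44)) - 9086/(-17244))/8 = -(-2120/(116*6) - 9086*(-1/17244))/8 = -(-2120/696 + 4543/8622)/8 = -(-2120*1/696 + 4543/8622)/8 = -(-265/87 + 4543/8622)/8 = -⅛*(-629863/250038) = 629863/2000304 ≈ 0.31488)
d(1, -1)*276 + q = (-5 + 1²)*276 + 629863/2000304 = (-5 + 1)*276 + 629863/2000304 = -4*276 + 629863/2000304 = -1104 + 629863/2000304 = -2207705753/2000304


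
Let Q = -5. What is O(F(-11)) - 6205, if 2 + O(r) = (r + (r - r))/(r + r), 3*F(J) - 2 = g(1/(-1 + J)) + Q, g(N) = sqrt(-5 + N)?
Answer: -12413/2 ≈ -6206.5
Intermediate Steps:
F(J) = -1 + sqrt(-5 + 1/(-1 + J))/3 (F(J) = 2/3 + (sqrt(-5 + 1/(-1 + J)) - 5)/3 = 2/3 + (-5 + sqrt(-5 + 1/(-1 + J)))/3 = 2/3 + (-5/3 + sqrt(-5 + 1/(-1 + J))/3) = -1 + sqrt(-5 + 1/(-1 + J))/3)
O(r) = -3/2 (O(r) = -2 + (r + (r - r))/(r + r) = -2 + (r + 0)/((2*r)) = -2 + r*(1/(2*r)) = -2 + 1/2 = -3/2)
O(F(-11)) - 6205 = -3/2 - 6205 = -12413/2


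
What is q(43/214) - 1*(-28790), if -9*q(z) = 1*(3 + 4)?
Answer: 259103/9 ≈ 28789.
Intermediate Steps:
q(z) = -7/9 (q(z) = -(3 + 4)/9 = -7/9)
q(43/214) - 1*(-28790) = -7/9 - 1*(-28790) = -7/9 + 28790 = 259103/9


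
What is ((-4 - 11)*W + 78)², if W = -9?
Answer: 45369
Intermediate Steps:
((-4 - 11)*W + 78)² = ((-4 - 11)*(-9) + 78)² = (-15*(-9) + 78)² = (135 + 78)² = 213² = 45369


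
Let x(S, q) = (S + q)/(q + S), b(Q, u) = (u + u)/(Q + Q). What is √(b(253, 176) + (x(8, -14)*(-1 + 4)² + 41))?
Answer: √26818/23 ≈ 7.1201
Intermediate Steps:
b(Q, u) = u/Q (b(Q, u) = (2*u)/((2*Q)) = (2*u)*(1/(2*Q)) = u/Q)
x(S, q) = 1 (x(S, q) = (S + q)/(S + q) = 1)
√(b(253, 176) + (x(8, -14)*(-1 + 4)² + 41)) = √(176/253 + (1*(-1 + 4)² + 41)) = √(176*(1/253) + (1*3² + 41)) = √(16/23 + (1*9 + 41)) = √(16/23 + (9 + 41)) = √(16/23 + 50) = √(1166/23) = √26818/23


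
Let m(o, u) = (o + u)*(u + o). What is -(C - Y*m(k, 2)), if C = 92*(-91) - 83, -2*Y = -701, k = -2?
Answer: 8455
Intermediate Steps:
m(o, u) = (o + u)**2 (m(o, u) = (o + u)*(o + u) = (o + u)**2)
Y = 701/2 (Y = -1/2*(-701) = 701/2 ≈ 350.50)
C = -8455 (C = -8372 - 83 = -8455)
-(C - Y*m(k, 2)) = -(-8455 - 701*(-2 + 2)**2/2) = -(-8455 - 701*0**2/2) = -(-8455 - 701*0/2) = -(-8455 - 1*0) = -(-8455 + 0) = -1*(-8455) = 8455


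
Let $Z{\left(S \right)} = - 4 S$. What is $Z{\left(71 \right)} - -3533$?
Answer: $3249$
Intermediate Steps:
$Z{\left(71 \right)} - -3533 = \left(-4\right) 71 - -3533 = -284 + 3533 = 3249$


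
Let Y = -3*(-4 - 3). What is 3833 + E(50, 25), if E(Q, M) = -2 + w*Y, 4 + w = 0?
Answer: 3747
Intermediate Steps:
w = -4 (w = -4 + 0 = -4)
Y = 21 (Y = -3*(-7) = 21)
E(Q, M) = -86 (E(Q, M) = -2 - 4*21 = -2 - 84 = -86)
3833 + E(50, 25) = 3833 - 86 = 3747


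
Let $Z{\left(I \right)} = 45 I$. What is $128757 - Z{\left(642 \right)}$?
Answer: $99867$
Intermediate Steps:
$128757 - Z{\left(642 \right)} = 128757 - 45 \cdot 642 = 128757 - 28890 = 99867$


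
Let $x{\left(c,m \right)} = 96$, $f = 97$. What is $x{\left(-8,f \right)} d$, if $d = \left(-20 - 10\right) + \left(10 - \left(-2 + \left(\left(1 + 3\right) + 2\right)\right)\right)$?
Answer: $-2304$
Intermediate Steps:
$d = -24$ ($d = -30 + \left(10 - \left(-2 + \left(4 + 2\right)\right)\right) = -30 + \left(10 - \left(-2 + 6\right)\right) = -30 + \left(10 - 4\right) = -30 + 6 = -24$)
$x{\left(-8,f \right)} d = 96 \left(-24\right) = -2304$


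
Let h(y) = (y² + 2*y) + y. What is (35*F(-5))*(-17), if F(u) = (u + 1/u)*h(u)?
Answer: 30940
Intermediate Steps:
h(y) = y² + 3*y
F(u) = u*(3 + u)*(u + 1/u) (F(u) = (u + 1/u)*(u*(3 + u)) = u*(3 + u)*(u + 1/u))
(35*F(-5))*(-17) = (35*((1 + (-5)²)*(3 - 5)))*(-17) = (35*((1 + 25)*(-2)))*(-17) = (35*(26*(-2)))*(-17) = (35*(-52))*(-17) = -1820*(-17) = 30940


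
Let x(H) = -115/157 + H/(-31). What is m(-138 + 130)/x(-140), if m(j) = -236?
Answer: -1148612/18415 ≈ -62.374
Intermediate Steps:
x(H) = -115/157 - H/31 (x(H) = -115*1/157 + H*(-1/31) = -115/157 - H/31)
m(-138 + 130)/x(-140) = -236/(-115/157 - 1/31*(-140)) = -236/(-115/157 + 140/31) = -236/18415/4867 = -236*4867/18415 = -1148612/18415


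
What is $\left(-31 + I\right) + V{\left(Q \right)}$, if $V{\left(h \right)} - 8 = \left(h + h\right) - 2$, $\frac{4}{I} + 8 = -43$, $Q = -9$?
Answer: $- \frac{2197}{51} \approx -43.078$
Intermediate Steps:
$I = - \frac{4}{51}$ ($I = \frac{4}{-8 - 43} = \frac{4}{-51} = 4 \left(- \frac{1}{51}\right) = - \frac{4}{51} \approx -0.078431$)
$V{\left(h \right)} = 6 + 2 h$ ($V{\left(h \right)} = 8 + \left(\left(h + h\right) - 2\right) = 8 + \left(2 h - 2\right) = 8 + \left(-2 + 2 h\right) = 6 + 2 h$)
$\left(-31 + I\right) + V{\left(Q \right)} = \left(-31 - \frac{4}{51}\right) + \left(6 + 2 \left(-9\right)\right) = - \frac{1585}{51} + \left(6 - 18\right) = - \frac{1585}{51} - 12 = - \frac{2197}{51}$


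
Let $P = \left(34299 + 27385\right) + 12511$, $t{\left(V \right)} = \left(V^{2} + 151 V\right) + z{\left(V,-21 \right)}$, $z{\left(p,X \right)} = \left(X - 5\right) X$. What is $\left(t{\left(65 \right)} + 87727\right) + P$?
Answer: $176508$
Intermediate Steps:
$z{\left(p,X \right)} = X \left(-5 + X\right)$ ($z{\left(p,X \right)} = \left(-5 + X\right) X = X \left(-5 + X\right)$)
$t{\left(V \right)} = 546 + V^{2} + 151 V$ ($t{\left(V \right)} = \left(V^{2} + 151 V\right) - 21 \left(-5 - 21\right) = \left(V^{2} + 151 V\right) - -546 = \left(V^{2} + 151 V\right) + 546 = 546 + V^{2} + 151 V$)
$P = 74195$ ($P = 61684 + 12511 = 74195$)
$\left(t{\left(65 \right)} + 87727\right) + P = \left(\left(546 + 65^{2} + 151 \cdot 65\right) + 87727\right) + 74195 = \left(\left(546 + 4225 + 9815\right) + 87727\right) + 74195 = \left(14586 + 87727\right) + 74195 = 102313 + 74195 = 176508$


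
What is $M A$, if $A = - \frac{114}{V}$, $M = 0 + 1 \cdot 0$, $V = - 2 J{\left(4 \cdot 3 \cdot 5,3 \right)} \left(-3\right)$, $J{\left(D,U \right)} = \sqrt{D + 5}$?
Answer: $0$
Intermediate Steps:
$J{\left(D,U \right)} = \sqrt{5 + D}$
$V = 6 \sqrt{65}$ ($V = - 2 \sqrt{5 + 4 \cdot 3 \cdot 5} \left(-3\right) = - 2 \sqrt{5 + 12 \cdot 5} \left(-3\right) = - 2 \sqrt{5 + 60} \left(-3\right) = - 2 \sqrt{65} \left(-3\right) = 6 \sqrt{65} \approx 48.374$)
$M = 0$ ($M = 0 + 0 = 0$)
$A = - \frac{19 \sqrt{65}}{65}$ ($A = - \frac{114}{6 \sqrt{65}} = - 114 \frac{\sqrt{65}}{390} = - \frac{19 \sqrt{65}}{65} \approx -2.3567$)
$M A = 0 \left(- \frac{19 \sqrt{65}}{65}\right) = 0$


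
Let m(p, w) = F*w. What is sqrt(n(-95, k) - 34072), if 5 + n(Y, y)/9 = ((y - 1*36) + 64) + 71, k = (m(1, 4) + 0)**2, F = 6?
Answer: I*sqrt(28042) ≈ 167.46*I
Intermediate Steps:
m(p, w) = 6*w
k = 576 (k = (6*4 + 0)**2 = (24 + 0)**2 = 24**2 = 576)
n(Y, y) = 846 + 9*y (n(Y, y) = -45 + 9*(((y - 1*36) + 64) + 71) = -45 + 9*(((y - 36) + 64) + 71) = -45 + 9*(((-36 + y) + 64) + 71) = -45 + 9*((28 + y) + 71) = -45 + 9*(99 + y) = -45 + (891 + 9*y) = 846 + 9*y)
sqrt(n(-95, k) - 34072) = sqrt((846 + 9*576) - 34072) = sqrt((846 + 5184) - 34072) = sqrt(6030 - 34072) = sqrt(-28042) = I*sqrt(28042)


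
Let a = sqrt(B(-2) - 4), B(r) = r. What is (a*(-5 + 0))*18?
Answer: -90*I*sqrt(6) ≈ -220.45*I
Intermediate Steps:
a = I*sqrt(6) (a = sqrt(-2 - 4) = sqrt(-6) = I*sqrt(6) ≈ 2.4495*I)
(a*(-5 + 0))*18 = ((I*sqrt(6))*(-5 + 0))*18 = ((I*sqrt(6))*(-5))*18 = -5*I*sqrt(6)*18 = -90*I*sqrt(6)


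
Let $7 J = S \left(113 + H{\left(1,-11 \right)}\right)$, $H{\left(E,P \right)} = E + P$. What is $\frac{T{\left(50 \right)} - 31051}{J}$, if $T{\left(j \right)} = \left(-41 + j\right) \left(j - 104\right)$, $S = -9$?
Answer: $\frac{220759}{927} \approx 238.14$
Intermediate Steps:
$T{\left(j \right)} = \left(-104 + j\right) \left(-41 + j\right)$ ($T{\left(j \right)} = \left(-41 + j\right) \left(-104 + j\right) = \left(-104 + j\right) \left(-41 + j\right)$)
$J = - \frac{927}{7}$ ($J = \frac{\left(-9\right) \left(113 + \left(1 - 11\right)\right)}{7} = \frac{\left(-9\right) \left(113 - 10\right)}{7} = \frac{\left(-9\right) 103}{7} = \frac{1}{7} \left(-927\right) = - \frac{927}{7} \approx -132.43$)
$\frac{T{\left(50 \right)} - 31051}{J} = \frac{\left(4264 + 50^{2} - 7250\right) - 31051}{- \frac{927}{7}} = \left(\left(4264 + 2500 - 7250\right) - 31051\right) \left(- \frac{7}{927}\right) = \left(-486 - 31051\right) \left(- \frac{7}{927}\right) = \left(-31537\right) \left(- \frac{7}{927}\right) = \frac{220759}{927}$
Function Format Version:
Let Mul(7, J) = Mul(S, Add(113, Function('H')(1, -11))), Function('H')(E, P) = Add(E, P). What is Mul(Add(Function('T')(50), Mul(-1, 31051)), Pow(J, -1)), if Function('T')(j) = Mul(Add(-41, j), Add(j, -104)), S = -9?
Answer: Rational(220759, 927) ≈ 238.14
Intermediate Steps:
Function('T')(j) = Mul(Add(-104, j), Add(-41, j)) (Function('T')(j) = Mul(Add(-41, j), Add(-104, j)) = Mul(Add(-104, j), Add(-41, j)))
J = Rational(-927, 7) (J = Mul(Rational(1, 7), Mul(-9, Add(113, Add(1, -11)))) = Mul(Rational(1, 7), Mul(-9, Add(113, -10))) = Mul(Rational(1, 7), Mul(-9, 103)) = Mul(Rational(1, 7), -927) = Rational(-927, 7) ≈ -132.43)
Mul(Add(Function('T')(50), Mul(-1, 31051)), Pow(J, -1)) = Mul(Add(Add(4264, Pow(50, 2), Mul(-145, 50)), Mul(-1, 31051)), Pow(Rational(-927, 7), -1)) = Mul(Add(Add(4264, 2500, -7250), -31051), Rational(-7, 927)) = Mul(Add(-486, -31051), Rational(-7, 927)) = Mul(-31537, Rational(-7, 927)) = Rational(220759, 927)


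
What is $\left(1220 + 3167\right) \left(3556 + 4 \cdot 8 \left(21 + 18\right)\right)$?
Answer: $21075148$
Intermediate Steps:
$\left(1220 + 3167\right) \left(3556 + 4 \cdot 8 \left(21 + 18\right)\right) = 4387 \left(3556 + 32 \cdot 39\right) = 4387 \left(3556 + 1248\right) = 4387 \cdot 4804 = 21075148$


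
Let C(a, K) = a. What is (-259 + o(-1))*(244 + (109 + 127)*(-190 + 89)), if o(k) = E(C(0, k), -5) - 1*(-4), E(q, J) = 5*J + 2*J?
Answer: 6841680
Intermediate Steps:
E(q, J) = 7*J
o(k) = -31 (o(k) = 7*(-5) - 1*(-4) = -35 + 4 = -31)
(-259 + o(-1))*(244 + (109 + 127)*(-190 + 89)) = (-259 - 31)*(244 + (109 + 127)*(-190 + 89)) = -290*(244 + 236*(-101)) = -290*(244 - 23836) = -290*(-23592) = 6841680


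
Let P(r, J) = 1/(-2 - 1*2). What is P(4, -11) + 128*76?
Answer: 38911/4 ≈ 9727.8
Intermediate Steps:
P(r, J) = -1/4 (P(r, J) = 1/(-2 - 2) = 1/(-4) = -1/4)
P(4, -11) + 128*76 = -1/4 + 128*76 = -1/4 + 9728 = 38911/4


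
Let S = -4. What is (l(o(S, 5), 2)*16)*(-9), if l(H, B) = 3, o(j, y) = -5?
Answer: -432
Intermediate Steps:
(l(o(S, 5), 2)*16)*(-9) = (3*16)*(-9) = 48*(-9) = -432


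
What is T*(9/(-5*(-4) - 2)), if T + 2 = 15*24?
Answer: 179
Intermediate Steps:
T = 358 (T = -2 + 15*24 = -2 + 360 = 358)
T*(9/(-5*(-4) - 2)) = 358*(9/(-5*(-4) - 2)) = 358*(9/(20 - 2)) = 358*(9/18) = 358*(9*(1/18)) = 358*(½) = 179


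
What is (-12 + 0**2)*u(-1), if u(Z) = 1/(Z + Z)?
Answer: 6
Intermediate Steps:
u(Z) = 1/(2*Z)
(-12 + 0**2)*u(-1) = (-12 + 0**2)*((1/2)/(-1)) = (-12 + 0)*((1/2)*(-1)) = -12*(-1/2) = 6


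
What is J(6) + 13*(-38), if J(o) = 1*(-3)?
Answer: -497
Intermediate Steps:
J(o) = -3
J(6) + 13*(-38) = -3 + 13*(-38) = -3 - 494 = -497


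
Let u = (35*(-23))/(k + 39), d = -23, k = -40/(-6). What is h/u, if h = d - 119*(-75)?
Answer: -1219574/2415 ≈ -505.00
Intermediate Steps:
k = 20/3 (k = -40*(-⅙) = 20/3 ≈ 6.6667)
h = 8902 (h = -23 - 119*(-75) = -23 + 8925 = 8902)
u = -2415/137 (u = (35*(-23))/(20/3 + 39) = -805/137/3 = -805*3/137 = -2415/137 ≈ -17.628)
h/u = 8902/(-2415/137) = 8902*(-137/2415) = -1219574/2415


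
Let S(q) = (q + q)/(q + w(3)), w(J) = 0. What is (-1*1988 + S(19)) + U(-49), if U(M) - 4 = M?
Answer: -2031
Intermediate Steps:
U(M) = 4 + M
S(q) = 2 (S(q) = (q + q)/(q + 0) = (2*q)/q = 2)
(-1*1988 + S(19)) + U(-49) = (-1*1988 + 2) + (4 - 49) = (-1988 + 2) - 45 = -1986 - 45 = -2031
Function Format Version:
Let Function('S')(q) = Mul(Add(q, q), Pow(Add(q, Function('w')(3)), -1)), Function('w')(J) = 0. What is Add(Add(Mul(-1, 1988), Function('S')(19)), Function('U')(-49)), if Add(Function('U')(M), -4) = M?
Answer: -2031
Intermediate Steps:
Function('U')(M) = Add(4, M)
Function('S')(q) = 2 (Function('S')(q) = Mul(Add(q, q), Pow(Add(q, 0), -1)) = Mul(Mul(2, q), Pow(q, -1)) = 2)
Add(Add(Mul(-1, 1988), Function('S')(19)), Function('U')(-49)) = Add(Add(Mul(-1, 1988), 2), Add(4, -49)) = Add(Add(-1988, 2), -45) = Add(-1986, -45) = -2031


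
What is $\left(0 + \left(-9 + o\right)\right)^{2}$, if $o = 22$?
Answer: $169$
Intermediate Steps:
$\left(0 + \left(-9 + o\right)\right)^{2} = \left(0 + \left(-9 + 22\right)\right)^{2} = \left(0 + 13\right)^{2} = 13^{2} = 169$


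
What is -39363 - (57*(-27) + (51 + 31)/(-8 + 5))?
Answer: -113390/3 ≈ -37797.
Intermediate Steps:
-39363 - (57*(-27) + (51 + 31)/(-8 + 5)) = -39363 - (-1539 + 82/(-3)) = -39363 - (-1539 + 82*(-⅓)) = -39363 - (-1539 - 82/3) = -39363 - 1*(-4699/3) = -39363 + 4699/3 = -113390/3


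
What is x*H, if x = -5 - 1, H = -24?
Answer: 144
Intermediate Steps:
x = -6
x*H = -6*(-24) = 144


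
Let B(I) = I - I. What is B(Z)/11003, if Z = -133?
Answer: 0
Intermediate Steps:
B(I) = 0
B(Z)/11003 = 0/11003 = 0*(1/11003) = 0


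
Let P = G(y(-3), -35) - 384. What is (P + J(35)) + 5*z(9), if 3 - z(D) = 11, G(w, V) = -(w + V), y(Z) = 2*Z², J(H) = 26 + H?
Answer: -346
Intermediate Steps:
G(w, V) = -V - w (G(w, V) = -(V + w) = -V - w)
z(D) = -8 (z(D) = 3 - 1*11 = 3 - 11 = -8)
P = -367 (P = (-1*(-35) - 2*(-3)²) - 384 = (35 - 2*9) - 384 = (35 - 1*18) - 384 = (35 - 18) - 384 = 17 - 384 = -367)
(P + J(35)) + 5*z(9) = (-367 + (26 + 35)) + 5*(-8) = (-367 + 61) - 40 = -306 - 40 = -346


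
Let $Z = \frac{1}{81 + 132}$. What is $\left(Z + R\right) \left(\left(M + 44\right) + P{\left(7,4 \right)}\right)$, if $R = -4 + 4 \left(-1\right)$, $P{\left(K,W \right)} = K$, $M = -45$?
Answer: $- \frac{3406}{71} \approx -47.972$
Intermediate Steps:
$Z = \frac{1}{213} \approx 0.0046948$
$R = -8$ ($R = -4 - 4 = -8$)
$\left(Z + R\right) \left(\left(M + 44\right) + P{\left(7,4 \right)}\right) = \left(\frac{1}{213} - 8\right) \left(\left(-45 + 44\right) + 7\right) = - \frac{1703 \left(-1 + 7\right)}{213} = \left(- \frac{1703}{213}\right) 6 = - \frac{3406}{71}$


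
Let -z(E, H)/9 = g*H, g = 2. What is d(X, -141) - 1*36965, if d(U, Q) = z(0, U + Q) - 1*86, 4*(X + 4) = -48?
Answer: -34225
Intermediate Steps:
X = -16 (X = -4 + (¼)*(-48) = -4 - 12 = -16)
z(E, H) = -18*H
d(U, Q) = -86 - 18*Q - 18*U (d(U, Q) = -18*(U + Q) - 1*86 = -18*(Q + U) - 86 = (-18*Q - 18*U) - 86 = -86 - 18*Q - 18*U)
d(X, -141) - 1*36965 = (-86 - 18*(-141) - 18*(-16)) - 1*36965 = (-86 + 2538 + 288) - 36965 = 2740 - 36965 = -34225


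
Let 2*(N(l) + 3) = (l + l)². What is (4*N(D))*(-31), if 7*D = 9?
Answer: -1860/49 ≈ -37.959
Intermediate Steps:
D = 9/7 (D = (⅐)*9 = 9/7 ≈ 1.2857)
N(l) = -3 + 2*l² (N(l) = -3 + (l + l)²/2 = -3 + (2*l)²/2 = -3 + (4*l²)/2 = -3 + 2*l²)
(4*N(D))*(-31) = (4*(-3 + 2*(9/7)²))*(-31) = (4*(-3 + 2*(81/49)))*(-31) = (4*(-3 + 162/49))*(-31) = (4*(15/49))*(-31) = (60/49)*(-31) = -1860/49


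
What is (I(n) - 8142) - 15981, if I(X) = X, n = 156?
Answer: -23967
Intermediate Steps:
(I(n) - 8142) - 15981 = (156 - 8142) - 15981 = -7986 - 15981 = -23967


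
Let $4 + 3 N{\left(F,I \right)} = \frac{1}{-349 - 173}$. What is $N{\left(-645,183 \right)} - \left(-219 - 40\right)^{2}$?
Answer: $- \frac{105050935}{1566} \approx -67082.0$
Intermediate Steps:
$N{\left(F,I \right)} = - \frac{2089}{1566}$ ($N{\left(F,I \right)} = - \frac{4}{3} + \frac{1}{3 \left(-349 - 173\right)} = - \frac{4}{3} + \frac{1}{3 \left(-522\right)} = - \frac{4}{3} + \frac{1}{3} \left(- \frac{1}{522}\right) = - \frac{4}{3} - \frac{1}{1566} = - \frac{2089}{1566}$)
$N{\left(-645,183 \right)} - \left(-219 - 40\right)^{2} = - \frac{2089}{1566} - \left(-219 - 40\right)^{2} = - \frac{2089}{1566} - \left(-259\right)^{2} = - \frac{2089}{1566} - 67081 = - \frac{105050935}{1566}$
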